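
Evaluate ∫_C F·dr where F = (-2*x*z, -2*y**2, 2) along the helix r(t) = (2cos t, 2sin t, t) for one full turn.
0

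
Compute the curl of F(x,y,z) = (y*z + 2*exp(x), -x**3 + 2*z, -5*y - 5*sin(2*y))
(20*sin(y)**2 - 17, y, -3*x**2 - z)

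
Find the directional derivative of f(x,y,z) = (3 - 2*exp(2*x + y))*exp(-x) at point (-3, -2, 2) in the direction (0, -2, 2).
sqrt(2)*exp(-5)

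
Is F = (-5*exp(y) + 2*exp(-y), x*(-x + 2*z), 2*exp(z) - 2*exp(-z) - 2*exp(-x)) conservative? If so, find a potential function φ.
No, ∇×F = (-2*x, -2*exp(-x), -2*x + 2*z + 5*exp(y) + 2*exp(-y)) ≠ 0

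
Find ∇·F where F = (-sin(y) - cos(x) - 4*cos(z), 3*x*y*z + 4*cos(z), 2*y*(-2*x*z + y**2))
-4*x*y + 3*x*z + sin(x)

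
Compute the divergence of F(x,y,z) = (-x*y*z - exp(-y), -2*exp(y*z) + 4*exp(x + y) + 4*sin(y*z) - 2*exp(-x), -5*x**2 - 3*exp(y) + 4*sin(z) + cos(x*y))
-y*z - 2*z*exp(y*z) + 4*z*cos(y*z) + 4*exp(x + y) + 4*cos(z)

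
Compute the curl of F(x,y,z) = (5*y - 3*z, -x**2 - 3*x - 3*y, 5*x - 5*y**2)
(-10*y, -8, -2*x - 8)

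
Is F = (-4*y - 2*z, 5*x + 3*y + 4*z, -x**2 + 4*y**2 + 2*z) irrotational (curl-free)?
No, ∇×F = (8*y - 4, 2*x - 2, 9)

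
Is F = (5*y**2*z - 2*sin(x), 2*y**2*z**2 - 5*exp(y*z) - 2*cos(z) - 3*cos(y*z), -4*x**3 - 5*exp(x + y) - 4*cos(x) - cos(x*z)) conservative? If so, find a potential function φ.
No, ∇×F = (-4*y**2*z + 5*y*exp(y*z) - 3*y*sin(y*z) - 5*exp(x + y) - 2*sin(z), 12*x**2 + 5*y**2 - z*sin(x*z) + 5*exp(x + y) - 4*sin(x), -10*y*z) ≠ 0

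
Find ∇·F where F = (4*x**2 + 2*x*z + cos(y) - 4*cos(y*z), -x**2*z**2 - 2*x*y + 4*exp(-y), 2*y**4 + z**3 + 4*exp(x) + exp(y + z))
6*x + 3*z**2 + 2*z + exp(y + z) - 4*exp(-y)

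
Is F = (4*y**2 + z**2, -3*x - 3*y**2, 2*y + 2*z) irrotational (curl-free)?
No, ∇×F = (2, 2*z, -8*y - 3)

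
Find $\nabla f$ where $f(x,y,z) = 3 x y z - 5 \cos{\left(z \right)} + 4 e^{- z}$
(3*y*z, 3*x*z, 3*x*y + 5*sin(z) - 4*exp(-z))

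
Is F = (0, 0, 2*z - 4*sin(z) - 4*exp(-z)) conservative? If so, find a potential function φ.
Yes, F is conservative. φ = z**2 + 4*cos(z) + 4*exp(-z)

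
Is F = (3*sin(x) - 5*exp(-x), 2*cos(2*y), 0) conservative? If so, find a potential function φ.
Yes, F is conservative. φ = sin(2*y) - 3*cos(x) + 5*exp(-x)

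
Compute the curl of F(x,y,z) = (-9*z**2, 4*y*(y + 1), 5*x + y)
(1, -18*z - 5, 0)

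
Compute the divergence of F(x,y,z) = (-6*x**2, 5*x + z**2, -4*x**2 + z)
1 - 12*x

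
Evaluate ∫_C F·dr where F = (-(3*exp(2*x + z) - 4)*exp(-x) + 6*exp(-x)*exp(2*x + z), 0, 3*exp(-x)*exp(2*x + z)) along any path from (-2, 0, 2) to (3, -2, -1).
-3 - 4*exp(-3) + 7*exp(2)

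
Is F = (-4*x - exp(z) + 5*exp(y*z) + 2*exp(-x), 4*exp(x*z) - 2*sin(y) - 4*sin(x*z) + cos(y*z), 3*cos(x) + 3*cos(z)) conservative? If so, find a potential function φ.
No, ∇×F = (-4*x*exp(x*z) + 4*x*cos(x*z) + y*sin(y*z), 5*y*exp(y*z) - exp(z) + 3*sin(x), z*(4*exp(x*z) - 5*exp(y*z) - 4*cos(x*z))) ≠ 0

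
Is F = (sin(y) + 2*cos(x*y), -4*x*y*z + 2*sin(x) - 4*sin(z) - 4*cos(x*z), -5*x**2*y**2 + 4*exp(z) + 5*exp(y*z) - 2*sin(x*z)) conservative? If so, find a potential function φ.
No, ∇×F = (-10*x**2*y + 4*x*y - 4*x*sin(x*z) + 5*z*exp(y*z) + 4*cos(z), 10*x*y**2 + 2*z*cos(x*z), 2*x*sin(x*y) - 4*y*z + 4*z*sin(x*z) + 2*cos(x) - cos(y)) ≠ 0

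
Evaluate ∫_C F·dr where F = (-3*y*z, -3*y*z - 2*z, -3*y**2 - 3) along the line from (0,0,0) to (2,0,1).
-3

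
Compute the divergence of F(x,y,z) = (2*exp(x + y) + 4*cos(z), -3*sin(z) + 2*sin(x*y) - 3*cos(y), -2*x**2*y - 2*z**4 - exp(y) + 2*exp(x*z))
2*x*exp(x*z) + 2*x*cos(x*y) - 8*z**3 + 2*exp(x + y) + 3*sin(y)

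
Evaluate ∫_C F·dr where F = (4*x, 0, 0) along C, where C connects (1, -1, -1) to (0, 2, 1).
-2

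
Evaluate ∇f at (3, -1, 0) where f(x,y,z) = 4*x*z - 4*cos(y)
(0, -4*sin(1), 12)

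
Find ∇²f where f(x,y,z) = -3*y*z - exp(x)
-exp(x)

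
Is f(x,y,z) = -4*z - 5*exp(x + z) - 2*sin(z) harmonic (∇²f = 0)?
No, ∇²f = -10*exp(x + z) + 2*sin(z)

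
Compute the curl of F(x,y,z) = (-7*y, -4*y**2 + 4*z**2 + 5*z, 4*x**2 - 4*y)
(-8*z - 9, -8*x, 7)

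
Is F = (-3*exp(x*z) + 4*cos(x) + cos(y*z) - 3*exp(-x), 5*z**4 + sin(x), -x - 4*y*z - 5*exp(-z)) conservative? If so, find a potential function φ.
No, ∇×F = (-20*z**3 - 4*z, -3*x*exp(x*z) - y*sin(y*z) + 1, z*sin(y*z) + cos(x)) ≠ 0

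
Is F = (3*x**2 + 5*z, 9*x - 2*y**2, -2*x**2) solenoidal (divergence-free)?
No, ∇·F = 6*x - 4*y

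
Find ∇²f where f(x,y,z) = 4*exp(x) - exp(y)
4*exp(x) - exp(y)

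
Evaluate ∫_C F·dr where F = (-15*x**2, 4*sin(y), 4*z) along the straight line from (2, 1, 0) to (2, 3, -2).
4*cos(1) - 4*cos(3) + 8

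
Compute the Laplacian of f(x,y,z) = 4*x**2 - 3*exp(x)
8 - 3*exp(x)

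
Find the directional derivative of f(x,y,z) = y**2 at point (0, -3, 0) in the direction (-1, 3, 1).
-18*sqrt(11)/11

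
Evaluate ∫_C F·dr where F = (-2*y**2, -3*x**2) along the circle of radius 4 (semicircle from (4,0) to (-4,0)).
512/3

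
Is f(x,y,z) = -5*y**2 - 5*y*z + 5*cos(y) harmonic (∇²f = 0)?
No, ∇²f = -5*cos(y) - 10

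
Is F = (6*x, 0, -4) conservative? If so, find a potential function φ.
Yes, F is conservative. φ = 3*x**2 - 4*z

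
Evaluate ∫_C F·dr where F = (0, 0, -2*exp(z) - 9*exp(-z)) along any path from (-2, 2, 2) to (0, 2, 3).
(2*(1 - E)*exp(5) - 9*E + 9)*exp(-3)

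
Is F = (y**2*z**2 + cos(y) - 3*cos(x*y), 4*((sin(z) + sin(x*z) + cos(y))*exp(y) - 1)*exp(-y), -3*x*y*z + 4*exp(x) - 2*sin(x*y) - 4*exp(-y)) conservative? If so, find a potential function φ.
No, ∇×F = (-3*x*z - 2*x*cos(x*y) - 4*x*cos(x*z) - 4*cos(z) + 4*exp(-y), 2*y**2*z + 3*y*z + 2*y*cos(x*y) - 4*exp(x), -3*x*sin(x*y) - 2*y*z**2 + 4*z*cos(x*z) + sin(y)) ≠ 0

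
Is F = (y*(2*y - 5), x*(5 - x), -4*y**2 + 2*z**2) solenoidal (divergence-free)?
No, ∇·F = 4*z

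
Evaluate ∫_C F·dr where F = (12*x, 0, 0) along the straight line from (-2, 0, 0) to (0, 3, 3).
-24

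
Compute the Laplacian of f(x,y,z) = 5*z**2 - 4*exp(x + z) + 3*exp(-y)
-8*exp(x + z) + 10 + 3*exp(-y)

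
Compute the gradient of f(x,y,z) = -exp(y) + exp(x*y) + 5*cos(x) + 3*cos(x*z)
(y*exp(x*y) - 3*z*sin(x*z) - 5*sin(x), x*exp(x*y) - exp(y), -3*x*sin(x*z))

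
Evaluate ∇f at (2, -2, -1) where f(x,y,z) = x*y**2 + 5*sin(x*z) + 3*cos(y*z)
(4 - 5*cos(2), -8 + 3*sin(2), 10*cos(2) + 6*sin(2))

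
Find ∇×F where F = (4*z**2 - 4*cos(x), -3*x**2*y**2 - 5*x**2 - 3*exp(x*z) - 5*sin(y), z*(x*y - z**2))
(x*(z + 3*exp(x*z)), z*(8 - y), -6*x*y**2 - 10*x - 3*z*exp(x*z))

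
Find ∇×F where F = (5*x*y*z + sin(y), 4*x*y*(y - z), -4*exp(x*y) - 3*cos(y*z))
(4*x*y - 4*x*exp(x*y) + 3*z*sin(y*z), y*(5*x + 4*exp(x*y)), -5*x*z + 4*y*(y - z) - cos(y))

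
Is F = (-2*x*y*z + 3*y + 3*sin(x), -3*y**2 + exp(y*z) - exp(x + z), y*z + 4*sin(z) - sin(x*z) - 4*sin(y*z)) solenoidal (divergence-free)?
No, ∇·F = -x*cos(x*z) - 2*y*z - 4*y*cos(y*z) - 5*y + z*exp(y*z) + 3*cos(x) + 4*cos(z)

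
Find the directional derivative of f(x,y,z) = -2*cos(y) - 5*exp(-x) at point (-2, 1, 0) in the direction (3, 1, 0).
sqrt(10)*(2*sin(1) + 15*exp(2))/10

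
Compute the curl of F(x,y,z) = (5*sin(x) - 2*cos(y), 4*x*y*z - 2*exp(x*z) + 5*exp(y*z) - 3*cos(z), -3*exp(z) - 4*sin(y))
(-4*x*y + 2*x*exp(x*z) - 5*y*exp(y*z) - 3*sin(z) - 4*cos(y), 0, 4*y*z - 2*z*exp(x*z) - 2*sin(y))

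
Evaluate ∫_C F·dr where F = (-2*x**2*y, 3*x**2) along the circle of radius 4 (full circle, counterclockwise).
128*pi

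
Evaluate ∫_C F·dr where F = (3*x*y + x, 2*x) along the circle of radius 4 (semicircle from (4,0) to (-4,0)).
16*pi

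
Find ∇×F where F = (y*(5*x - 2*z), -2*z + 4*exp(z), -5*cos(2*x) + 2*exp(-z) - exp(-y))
(-4*exp(z) + 2 + exp(-y), -2*y - 10*sin(2*x), -5*x + 2*z)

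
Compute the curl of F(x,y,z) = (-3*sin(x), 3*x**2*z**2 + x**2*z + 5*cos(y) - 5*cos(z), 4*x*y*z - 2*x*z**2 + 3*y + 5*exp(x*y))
(-6*x**2*z - x**2 + 4*x*z + 5*x*exp(x*y) - 5*sin(z) + 3, -4*y*z - 5*y*exp(x*y) + 2*z**2, 2*x*z*(3*z + 1))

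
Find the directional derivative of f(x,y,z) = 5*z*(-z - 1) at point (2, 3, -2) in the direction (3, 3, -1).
-15*sqrt(19)/19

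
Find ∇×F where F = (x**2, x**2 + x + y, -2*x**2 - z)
(0, 4*x, 2*x + 1)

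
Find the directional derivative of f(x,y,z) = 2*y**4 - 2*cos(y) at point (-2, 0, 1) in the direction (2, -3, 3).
0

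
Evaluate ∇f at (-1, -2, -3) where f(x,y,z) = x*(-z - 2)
(1, 0, 1)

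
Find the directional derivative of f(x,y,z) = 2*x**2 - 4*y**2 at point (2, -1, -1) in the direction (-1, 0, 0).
-8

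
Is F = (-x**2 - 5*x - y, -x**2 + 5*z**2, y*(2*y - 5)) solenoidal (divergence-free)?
No, ∇·F = -2*x - 5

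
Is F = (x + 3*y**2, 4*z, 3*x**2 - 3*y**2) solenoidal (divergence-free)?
No, ∇·F = 1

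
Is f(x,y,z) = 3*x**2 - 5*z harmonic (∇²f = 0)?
No, ∇²f = 6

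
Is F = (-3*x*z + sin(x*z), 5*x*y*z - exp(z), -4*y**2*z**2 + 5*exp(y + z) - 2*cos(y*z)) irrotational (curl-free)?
No, ∇×F = (-5*x*y - 8*y*z**2 + 2*z*sin(y*z) + exp(z) + 5*exp(y + z), x*(cos(x*z) - 3), 5*y*z)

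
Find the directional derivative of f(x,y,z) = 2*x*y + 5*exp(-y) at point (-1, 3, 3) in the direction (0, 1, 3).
sqrt(10)*(-2*exp(3) - 5)*exp(-3)/10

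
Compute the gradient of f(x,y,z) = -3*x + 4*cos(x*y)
(-4*y*sin(x*y) - 3, -4*x*sin(x*y), 0)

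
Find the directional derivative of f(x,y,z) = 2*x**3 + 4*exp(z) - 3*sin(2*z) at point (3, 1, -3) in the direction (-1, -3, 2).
sqrt(14)*(-27*exp(3) - 6*exp(3)*cos(6) + 4)*exp(-3)/7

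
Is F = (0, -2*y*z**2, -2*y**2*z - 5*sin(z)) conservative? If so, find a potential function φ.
Yes, F is conservative. φ = -y**2*z**2 + 5*cos(z)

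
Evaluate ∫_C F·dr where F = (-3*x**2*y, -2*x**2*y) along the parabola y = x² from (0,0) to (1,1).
-19/15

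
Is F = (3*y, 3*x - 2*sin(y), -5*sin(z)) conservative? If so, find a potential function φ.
Yes, F is conservative. φ = 3*x*y + 2*cos(y) + 5*cos(z)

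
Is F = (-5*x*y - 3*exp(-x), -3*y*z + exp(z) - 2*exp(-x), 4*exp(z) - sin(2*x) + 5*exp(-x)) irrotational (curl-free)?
No, ∇×F = (3*y - exp(z), 2*cos(2*x) + 5*exp(-x), 5*x + 2*exp(-x))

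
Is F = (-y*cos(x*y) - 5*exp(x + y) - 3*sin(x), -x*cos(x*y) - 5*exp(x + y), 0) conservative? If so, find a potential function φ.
Yes, F is conservative. φ = -5*exp(x + y) - sin(x*y) + 3*cos(x)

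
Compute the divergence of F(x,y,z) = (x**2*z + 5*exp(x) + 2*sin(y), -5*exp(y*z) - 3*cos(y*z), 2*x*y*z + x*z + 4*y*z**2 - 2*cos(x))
2*x*y + 2*x*z + x + 8*y*z - 5*z*exp(y*z) + 3*z*sin(y*z) + 5*exp(x)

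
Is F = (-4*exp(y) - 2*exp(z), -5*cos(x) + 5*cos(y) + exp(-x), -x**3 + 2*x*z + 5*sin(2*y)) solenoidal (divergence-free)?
No, ∇·F = 2*x - 5*sin(y)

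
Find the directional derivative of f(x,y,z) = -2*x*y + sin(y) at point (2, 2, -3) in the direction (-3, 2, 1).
sqrt(14)*(cos(2) + 2)/7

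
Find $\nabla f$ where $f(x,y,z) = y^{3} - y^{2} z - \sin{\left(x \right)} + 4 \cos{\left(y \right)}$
(-cos(x), 3*y**2 - 2*y*z - 4*sin(y), -y**2)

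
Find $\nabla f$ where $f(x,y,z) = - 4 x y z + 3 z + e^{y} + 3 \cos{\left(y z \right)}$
(-4*y*z, -4*x*z - 3*z*sin(y*z) + exp(y), -4*x*y - 3*y*sin(y*z) + 3)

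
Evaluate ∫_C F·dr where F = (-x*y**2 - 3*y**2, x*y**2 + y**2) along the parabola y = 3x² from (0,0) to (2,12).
45312/35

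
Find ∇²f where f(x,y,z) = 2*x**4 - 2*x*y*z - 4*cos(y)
24*x**2 + 4*cos(y)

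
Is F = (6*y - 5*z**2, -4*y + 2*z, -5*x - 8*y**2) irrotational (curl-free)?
No, ∇×F = (-16*y - 2, 5 - 10*z, -6)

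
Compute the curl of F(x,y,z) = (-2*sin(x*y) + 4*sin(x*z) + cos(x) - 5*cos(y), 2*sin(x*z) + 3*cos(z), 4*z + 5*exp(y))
(-2*x*cos(x*z) + 5*exp(y) + 3*sin(z), 4*x*cos(x*z), 2*x*cos(x*y) + 2*z*cos(x*z) - 5*sin(y))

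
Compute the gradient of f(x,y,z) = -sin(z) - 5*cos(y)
(0, 5*sin(y), -cos(z))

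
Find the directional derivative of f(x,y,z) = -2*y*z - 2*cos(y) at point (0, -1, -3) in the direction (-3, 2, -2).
4*sqrt(17)*(2 - sin(1))/17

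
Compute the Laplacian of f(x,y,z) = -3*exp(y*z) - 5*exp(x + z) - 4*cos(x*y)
4*x**2*cos(x*y) - 3*y**2*exp(y*z) + 4*y**2*cos(x*y) - 3*z**2*exp(y*z) - 10*exp(x + z)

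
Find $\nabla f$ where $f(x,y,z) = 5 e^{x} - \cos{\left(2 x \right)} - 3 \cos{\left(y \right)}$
(5*exp(x) + 2*sin(2*x), 3*sin(y), 0)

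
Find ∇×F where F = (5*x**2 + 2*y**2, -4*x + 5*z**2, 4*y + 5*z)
(4 - 10*z, 0, -4*y - 4)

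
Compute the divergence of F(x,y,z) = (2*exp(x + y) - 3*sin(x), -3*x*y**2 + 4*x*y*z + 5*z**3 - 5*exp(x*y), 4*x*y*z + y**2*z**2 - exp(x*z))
-2*x*y + 4*x*z - 5*x*exp(x*y) - x*exp(x*z) + 2*y**2*z + 2*exp(x + y) - 3*cos(x)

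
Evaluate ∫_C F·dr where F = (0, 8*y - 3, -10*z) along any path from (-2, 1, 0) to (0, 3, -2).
6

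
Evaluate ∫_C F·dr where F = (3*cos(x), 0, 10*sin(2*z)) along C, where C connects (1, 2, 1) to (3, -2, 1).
-3*sin(1) + 3*sin(3)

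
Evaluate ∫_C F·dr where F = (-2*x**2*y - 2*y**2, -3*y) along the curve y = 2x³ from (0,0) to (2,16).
-12032/21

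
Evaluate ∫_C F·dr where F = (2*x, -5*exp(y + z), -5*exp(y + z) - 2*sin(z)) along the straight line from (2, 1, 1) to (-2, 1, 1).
0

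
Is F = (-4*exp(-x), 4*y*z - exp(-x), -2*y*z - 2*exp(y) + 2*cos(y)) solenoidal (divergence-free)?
No, ∇·F = -2*y + 4*z + 4*exp(-x)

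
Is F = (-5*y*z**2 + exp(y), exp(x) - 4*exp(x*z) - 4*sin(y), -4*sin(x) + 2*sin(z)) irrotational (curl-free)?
No, ∇×F = (4*x*exp(x*z), -10*y*z + 4*cos(x), 5*z**2 - 4*z*exp(x*z) + exp(x) - exp(y))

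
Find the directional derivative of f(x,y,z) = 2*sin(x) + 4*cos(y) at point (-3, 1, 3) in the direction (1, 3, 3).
2*sqrt(19)*(-6*sin(1) + cos(3))/19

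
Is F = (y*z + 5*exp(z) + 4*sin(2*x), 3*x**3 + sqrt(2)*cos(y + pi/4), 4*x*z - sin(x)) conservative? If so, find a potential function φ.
No, ∇×F = (0, y - 4*z + 5*exp(z) + cos(x), 9*x**2 - z) ≠ 0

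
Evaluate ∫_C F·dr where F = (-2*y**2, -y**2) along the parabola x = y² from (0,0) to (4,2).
-56/3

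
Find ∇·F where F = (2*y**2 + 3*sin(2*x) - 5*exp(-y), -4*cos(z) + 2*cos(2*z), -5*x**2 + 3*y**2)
6*cos(2*x)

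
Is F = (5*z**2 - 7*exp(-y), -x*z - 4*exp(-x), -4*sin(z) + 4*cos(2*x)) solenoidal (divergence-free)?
No, ∇·F = -4*cos(z)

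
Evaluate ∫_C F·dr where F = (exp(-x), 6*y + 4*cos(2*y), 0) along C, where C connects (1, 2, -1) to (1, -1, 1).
-9 - 2*sin(2) - 2*sin(4)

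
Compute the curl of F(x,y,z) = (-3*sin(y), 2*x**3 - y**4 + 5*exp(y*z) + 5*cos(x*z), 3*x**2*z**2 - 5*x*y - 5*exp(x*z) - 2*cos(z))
(5*x*sin(x*z) - 5*x - 5*y*exp(y*z), -6*x*z**2 + 5*y + 5*z*exp(x*z), 6*x**2 - 5*z*sin(x*z) + 3*cos(y))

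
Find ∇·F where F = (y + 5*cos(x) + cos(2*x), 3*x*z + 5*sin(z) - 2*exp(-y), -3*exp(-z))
-4*sin(x)*cos(x) - 5*sin(x) + 3*exp(-z) + 2*exp(-y)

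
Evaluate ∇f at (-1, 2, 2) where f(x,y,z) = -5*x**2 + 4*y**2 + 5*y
(10, 21, 0)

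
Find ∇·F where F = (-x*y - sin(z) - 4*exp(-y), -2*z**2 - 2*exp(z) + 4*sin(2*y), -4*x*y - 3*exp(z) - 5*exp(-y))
-y - 3*exp(z) + 8*cos(2*y)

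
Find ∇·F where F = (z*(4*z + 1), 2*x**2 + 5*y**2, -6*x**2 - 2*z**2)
10*y - 4*z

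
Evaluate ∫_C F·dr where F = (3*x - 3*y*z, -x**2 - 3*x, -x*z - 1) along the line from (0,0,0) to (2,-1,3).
22/3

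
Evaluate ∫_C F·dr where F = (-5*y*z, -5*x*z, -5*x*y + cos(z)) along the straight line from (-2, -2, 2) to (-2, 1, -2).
20 - 2*sin(2)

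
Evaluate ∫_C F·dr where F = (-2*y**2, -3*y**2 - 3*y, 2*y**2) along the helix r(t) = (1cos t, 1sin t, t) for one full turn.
2*pi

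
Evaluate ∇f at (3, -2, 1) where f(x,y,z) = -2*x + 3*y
(-2, 3, 0)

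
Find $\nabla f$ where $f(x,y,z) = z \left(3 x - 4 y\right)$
(3*z, -4*z, 3*x - 4*y)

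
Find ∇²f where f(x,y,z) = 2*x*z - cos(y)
cos(y)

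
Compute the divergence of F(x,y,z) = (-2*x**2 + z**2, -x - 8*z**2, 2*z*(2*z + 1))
-4*x + 8*z + 2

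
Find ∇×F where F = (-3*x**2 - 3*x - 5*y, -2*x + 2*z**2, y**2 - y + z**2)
(2*y - 4*z - 1, 0, 3)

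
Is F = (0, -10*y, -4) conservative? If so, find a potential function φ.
Yes, F is conservative. φ = -5*y**2 - 4*z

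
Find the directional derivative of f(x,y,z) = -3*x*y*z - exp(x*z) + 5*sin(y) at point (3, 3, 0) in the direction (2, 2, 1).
-10 + 10*cos(3)/3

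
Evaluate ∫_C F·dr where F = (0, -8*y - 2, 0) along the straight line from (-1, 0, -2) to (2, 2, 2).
-20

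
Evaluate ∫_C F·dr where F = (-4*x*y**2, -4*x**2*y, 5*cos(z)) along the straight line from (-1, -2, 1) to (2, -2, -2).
-24 - 5*sin(2) - 5*sin(1)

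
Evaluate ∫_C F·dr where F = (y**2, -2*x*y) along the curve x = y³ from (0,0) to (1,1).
1/5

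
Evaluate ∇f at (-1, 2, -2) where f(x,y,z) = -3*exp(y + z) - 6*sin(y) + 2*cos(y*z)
(0, -3 - 6*cos(2) - 4*sin(4), 4*sin(4) - 3)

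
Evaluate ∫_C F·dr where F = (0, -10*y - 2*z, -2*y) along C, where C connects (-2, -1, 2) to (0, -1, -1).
-6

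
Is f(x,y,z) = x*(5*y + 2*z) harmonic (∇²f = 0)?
Yes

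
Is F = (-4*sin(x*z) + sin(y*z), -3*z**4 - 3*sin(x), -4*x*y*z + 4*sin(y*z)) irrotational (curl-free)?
No, ∇×F = (4*z*(-x + 3*z**2 + cos(y*z)), -4*x*cos(x*z) + 4*y*z + y*cos(y*z), -z*cos(y*z) - 3*cos(x))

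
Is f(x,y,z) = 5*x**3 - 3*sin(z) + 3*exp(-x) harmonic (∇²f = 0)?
No, ∇²f = 30*x + 3*sin(z) + 3*exp(-x)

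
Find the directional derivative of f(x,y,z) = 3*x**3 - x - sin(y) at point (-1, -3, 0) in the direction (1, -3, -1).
sqrt(11)*(3*cos(3) + 8)/11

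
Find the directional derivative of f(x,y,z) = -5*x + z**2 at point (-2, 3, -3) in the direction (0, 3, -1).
3*sqrt(10)/5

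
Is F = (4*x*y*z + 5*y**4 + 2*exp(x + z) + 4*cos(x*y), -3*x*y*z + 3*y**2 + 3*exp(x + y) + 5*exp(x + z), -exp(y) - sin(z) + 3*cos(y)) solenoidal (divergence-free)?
No, ∇·F = -3*x*z + 4*y*z - 4*y*sin(x*y) + 6*y + 3*exp(x + y) + 2*exp(x + z) - cos(z)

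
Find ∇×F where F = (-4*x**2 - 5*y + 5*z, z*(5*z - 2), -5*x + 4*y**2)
(8*y - 10*z + 2, 10, 5)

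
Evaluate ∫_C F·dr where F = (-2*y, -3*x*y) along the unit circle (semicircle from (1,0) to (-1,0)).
-2 + pi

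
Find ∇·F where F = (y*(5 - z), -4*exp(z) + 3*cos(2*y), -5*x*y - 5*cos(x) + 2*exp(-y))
-6*sin(2*y)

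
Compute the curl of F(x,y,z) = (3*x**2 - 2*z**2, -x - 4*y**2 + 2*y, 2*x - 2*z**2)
(0, -4*z - 2, -1)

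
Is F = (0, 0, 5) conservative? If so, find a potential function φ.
Yes, F is conservative. φ = 5*z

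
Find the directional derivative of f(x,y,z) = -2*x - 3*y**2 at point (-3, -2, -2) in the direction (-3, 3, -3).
14*sqrt(3)/3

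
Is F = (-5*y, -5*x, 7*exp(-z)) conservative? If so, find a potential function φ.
Yes, F is conservative. φ = -5*x*y - 7*exp(-z)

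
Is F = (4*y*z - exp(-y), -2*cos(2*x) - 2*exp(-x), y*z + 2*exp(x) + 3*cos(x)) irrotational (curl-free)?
No, ∇×F = (z, 4*y - 2*exp(x) + 3*sin(x), -4*z + 4*sin(2*x) - exp(-y) + 2*exp(-x))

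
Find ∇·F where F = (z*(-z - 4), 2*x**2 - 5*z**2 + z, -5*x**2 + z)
1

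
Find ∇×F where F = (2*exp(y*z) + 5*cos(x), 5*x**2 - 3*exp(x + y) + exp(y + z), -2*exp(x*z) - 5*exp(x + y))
(-5*exp(x + y) - exp(y + z), 2*y*exp(y*z) + 2*z*exp(x*z) + 5*exp(x + y), 10*x - 2*z*exp(y*z) - 3*exp(x + y))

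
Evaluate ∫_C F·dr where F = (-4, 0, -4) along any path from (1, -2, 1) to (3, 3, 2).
-12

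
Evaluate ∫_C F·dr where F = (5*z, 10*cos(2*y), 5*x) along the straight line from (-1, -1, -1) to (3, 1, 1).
10*sin(2) + 10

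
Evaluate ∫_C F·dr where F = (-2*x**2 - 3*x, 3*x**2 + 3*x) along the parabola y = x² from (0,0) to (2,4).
86/3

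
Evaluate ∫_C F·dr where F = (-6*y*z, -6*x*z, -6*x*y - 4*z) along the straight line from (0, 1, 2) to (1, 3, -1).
24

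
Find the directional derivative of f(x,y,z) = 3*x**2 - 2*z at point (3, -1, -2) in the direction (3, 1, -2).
29*sqrt(14)/7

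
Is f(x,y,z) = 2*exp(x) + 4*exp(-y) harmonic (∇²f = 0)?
No, ∇²f = 2*exp(x) + 4*exp(-y)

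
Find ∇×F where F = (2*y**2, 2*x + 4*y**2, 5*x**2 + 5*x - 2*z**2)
(0, -10*x - 5, 2 - 4*y)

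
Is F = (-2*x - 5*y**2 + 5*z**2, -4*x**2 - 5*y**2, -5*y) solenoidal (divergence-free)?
No, ∇·F = -10*y - 2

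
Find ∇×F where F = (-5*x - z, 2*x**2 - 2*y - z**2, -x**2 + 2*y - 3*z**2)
(2*z + 2, 2*x - 1, 4*x)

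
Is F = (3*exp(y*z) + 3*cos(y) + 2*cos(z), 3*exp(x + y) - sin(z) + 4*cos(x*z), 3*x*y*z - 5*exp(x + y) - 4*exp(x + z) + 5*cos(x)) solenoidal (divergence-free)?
No, ∇·F = 3*x*y + 3*exp(x + y) - 4*exp(x + z)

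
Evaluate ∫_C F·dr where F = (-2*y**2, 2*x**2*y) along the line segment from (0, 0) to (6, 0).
0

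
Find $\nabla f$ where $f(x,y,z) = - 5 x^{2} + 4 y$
(-10*x, 4, 0)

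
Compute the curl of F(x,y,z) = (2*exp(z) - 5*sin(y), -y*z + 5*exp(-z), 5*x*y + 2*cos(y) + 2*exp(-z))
(5*x + y - 2*sin(y) + 5*exp(-z), -5*y + 2*exp(z), 5*cos(y))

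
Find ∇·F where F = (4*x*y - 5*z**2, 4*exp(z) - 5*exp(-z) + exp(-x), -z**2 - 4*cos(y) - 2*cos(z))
4*y - 2*z + 2*sin(z)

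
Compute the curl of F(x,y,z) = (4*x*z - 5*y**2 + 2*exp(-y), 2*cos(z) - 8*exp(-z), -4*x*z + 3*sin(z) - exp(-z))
(2*sin(z) - 8*exp(-z), 4*x + 4*z, 10*y + 2*exp(-y))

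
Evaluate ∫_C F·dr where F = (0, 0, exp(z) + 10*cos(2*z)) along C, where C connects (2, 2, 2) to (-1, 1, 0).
-exp(2) + 1 - 5*sin(4)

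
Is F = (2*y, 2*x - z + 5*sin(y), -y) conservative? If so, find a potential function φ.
Yes, F is conservative. φ = 2*x*y - y*z - 5*cos(y)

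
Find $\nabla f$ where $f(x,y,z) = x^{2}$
(2*x, 0, 0)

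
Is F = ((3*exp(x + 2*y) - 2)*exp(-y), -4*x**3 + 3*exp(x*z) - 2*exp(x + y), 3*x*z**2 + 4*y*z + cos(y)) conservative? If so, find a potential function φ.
No, ∇×F = (-3*x*exp(x*z) + 4*z - sin(y), -3*z**2, -12*x**2 + 3*z*exp(x*z) - 5*exp(x + y) - 2*exp(-y)) ≠ 0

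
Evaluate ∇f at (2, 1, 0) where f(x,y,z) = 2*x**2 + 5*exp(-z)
(8, 0, -5)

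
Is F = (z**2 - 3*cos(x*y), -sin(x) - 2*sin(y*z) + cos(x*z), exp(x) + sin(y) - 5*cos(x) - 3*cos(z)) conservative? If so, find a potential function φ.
No, ∇×F = (x*sin(x*z) + 2*y*cos(y*z) + cos(y), 2*z - exp(x) - 5*sin(x), -3*x*sin(x*y) - z*sin(x*z) - cos(x)) ≠ 0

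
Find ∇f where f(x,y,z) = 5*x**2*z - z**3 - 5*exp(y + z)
(10*x*z, -5*exp(y + z), 5*x**2 - 3*z**2 - 5*exp(y + z))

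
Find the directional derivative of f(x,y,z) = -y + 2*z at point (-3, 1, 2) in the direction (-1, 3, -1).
-5*sqrt(11)/11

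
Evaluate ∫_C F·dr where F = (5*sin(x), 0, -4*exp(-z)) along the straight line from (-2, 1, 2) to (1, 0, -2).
-5*cos(1) + 5*cos(2) + 8*sinh(2)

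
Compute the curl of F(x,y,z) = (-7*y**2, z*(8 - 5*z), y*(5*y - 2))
(10*y + 10*z - 10, 0, 14*y)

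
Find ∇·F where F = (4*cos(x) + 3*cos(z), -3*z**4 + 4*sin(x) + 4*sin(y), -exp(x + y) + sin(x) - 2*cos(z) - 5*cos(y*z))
5*y*sin(y*z) - 4*sin(x) + 2*sin(z) + 4*cos(y)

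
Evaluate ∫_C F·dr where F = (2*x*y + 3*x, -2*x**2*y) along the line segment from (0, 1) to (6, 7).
-558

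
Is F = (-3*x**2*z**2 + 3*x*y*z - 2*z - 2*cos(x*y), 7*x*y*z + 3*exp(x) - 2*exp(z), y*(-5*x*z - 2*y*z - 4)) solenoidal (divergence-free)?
No, ∇·F = -6*x*z**2 + 7*x*z + 3*y*z - y*(5*x + 2*y) + 2*y*sin(x*y)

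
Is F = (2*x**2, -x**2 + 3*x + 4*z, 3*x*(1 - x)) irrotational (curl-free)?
No, ∇×F = (-4, 6*x - 3, 3 - 2*x)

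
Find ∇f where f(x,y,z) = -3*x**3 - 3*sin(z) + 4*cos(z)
(-9*x**2, 0, -4*sin(z) - 3*cos(z))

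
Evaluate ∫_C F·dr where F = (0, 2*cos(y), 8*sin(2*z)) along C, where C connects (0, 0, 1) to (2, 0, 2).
4*cos(2) - 4*cos(4)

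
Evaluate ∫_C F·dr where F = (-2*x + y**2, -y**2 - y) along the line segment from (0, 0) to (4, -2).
-10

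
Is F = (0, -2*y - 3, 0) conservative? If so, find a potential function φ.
Yes, F is conservative. φ = y*(-y - 3)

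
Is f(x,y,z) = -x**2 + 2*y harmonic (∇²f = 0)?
No, ∇²f = -2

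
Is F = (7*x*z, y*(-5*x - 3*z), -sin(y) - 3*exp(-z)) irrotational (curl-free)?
No, ∇×F = (3*y - cos(y), 7*x, -5*y)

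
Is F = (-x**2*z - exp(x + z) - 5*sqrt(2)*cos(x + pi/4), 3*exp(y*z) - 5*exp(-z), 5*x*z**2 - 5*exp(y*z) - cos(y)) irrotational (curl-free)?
No, ∇×F = (-3*y*exp(y*z) - 5*z*exp(y*z) + sin(y) - 5*exp(-z), -x**2 - 5*z**2 - exp(x + z), 0)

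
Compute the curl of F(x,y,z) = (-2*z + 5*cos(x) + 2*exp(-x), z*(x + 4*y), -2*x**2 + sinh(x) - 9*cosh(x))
(-x - 4*y, 4*x + 9*sinh(x) - cosh(x) - 2, z)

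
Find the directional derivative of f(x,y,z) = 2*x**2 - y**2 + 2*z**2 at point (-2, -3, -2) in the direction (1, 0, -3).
8*sqrt(10)/5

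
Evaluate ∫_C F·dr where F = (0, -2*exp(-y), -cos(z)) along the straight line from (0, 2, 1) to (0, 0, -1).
-2*exp(-2) + 2*sin(1) + 2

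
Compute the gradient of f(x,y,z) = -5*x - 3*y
(-5, -3, 0)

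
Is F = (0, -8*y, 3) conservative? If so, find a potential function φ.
Yes, F is conservative. φ = -4*y**2 + 3*z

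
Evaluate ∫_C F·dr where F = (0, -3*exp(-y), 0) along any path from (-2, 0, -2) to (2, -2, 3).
-3 + 3*exp(2)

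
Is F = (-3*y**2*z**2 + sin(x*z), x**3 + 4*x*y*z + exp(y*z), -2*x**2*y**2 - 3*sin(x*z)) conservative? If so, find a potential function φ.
No, ∇×F = (y*(-4*x**2 - 4*x - exp(y*z)), 4*x*y**2 + x*cos(x*z) - 6*y**2*z + 3*z*cos(x*z), 3*x**2 + 6*y*z**2 + 4*y*z) ≠ 0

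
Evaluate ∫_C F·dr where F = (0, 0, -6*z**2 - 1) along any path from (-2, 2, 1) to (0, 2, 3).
-54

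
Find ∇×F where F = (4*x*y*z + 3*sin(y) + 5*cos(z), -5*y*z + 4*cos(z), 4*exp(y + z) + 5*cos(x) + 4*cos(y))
(5*y + 4*exp(y + z) - 4*sin(y) + 4*sin(z), 4*x*y + 5*sin(x) - 5*sin(z), -4*x*z - 3*cos(y))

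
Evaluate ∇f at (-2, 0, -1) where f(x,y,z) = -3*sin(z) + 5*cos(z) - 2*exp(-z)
(0, 0, -3*cos(1) + 5*sin(1) + 2*E)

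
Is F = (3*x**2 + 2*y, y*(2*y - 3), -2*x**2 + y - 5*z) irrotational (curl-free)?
No, ∇×F = (1, 4*x, -2)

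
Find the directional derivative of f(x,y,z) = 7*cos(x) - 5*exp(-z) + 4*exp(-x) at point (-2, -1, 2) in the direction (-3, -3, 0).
sqrt(2)*(-7*sin(2) + 4*exp(2))/2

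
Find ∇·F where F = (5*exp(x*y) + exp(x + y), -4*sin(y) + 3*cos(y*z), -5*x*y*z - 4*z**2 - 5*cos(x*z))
-5*x*y + 5*x*sin(x*z) + 5*y*exp(x*y) - 3*z*sin(y*z) - 8*z + exp(x + y) - 4*cos(y)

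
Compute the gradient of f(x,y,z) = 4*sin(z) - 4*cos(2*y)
(0, 8*sin(2*y), 4*cos(z))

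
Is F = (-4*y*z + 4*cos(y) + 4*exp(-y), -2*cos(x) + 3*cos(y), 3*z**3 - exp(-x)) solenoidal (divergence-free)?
No, ∇·F = 9*z**2 - 3*sin(y)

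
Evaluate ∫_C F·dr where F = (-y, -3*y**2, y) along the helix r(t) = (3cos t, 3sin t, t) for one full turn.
9*pi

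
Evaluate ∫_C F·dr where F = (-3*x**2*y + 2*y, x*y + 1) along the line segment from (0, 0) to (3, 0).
0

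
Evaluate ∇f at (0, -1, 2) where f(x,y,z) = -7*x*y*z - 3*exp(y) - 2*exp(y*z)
(14, (-3*E - 4)*exp(-2), 2*exp(-2))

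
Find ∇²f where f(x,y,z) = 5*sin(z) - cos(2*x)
-5*sin(z) + 4*cos(2*x)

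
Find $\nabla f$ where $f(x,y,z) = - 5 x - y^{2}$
(-5, -2*y, 0)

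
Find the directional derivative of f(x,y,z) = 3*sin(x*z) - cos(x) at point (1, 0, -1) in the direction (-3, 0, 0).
-sin(1) + 3*cos(1)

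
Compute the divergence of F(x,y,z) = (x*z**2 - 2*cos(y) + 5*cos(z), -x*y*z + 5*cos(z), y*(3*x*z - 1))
3*x*y - x*z + z**2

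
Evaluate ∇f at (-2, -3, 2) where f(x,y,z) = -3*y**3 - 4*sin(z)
(0, -81, -4*cos(2))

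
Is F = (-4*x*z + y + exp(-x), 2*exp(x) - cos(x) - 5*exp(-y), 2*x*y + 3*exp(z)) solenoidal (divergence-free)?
No, ∇·F = -4*z + 3*exp(z) + 5*exp(-y) - exp(-x)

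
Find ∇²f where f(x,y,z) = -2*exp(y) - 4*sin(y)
-2*exp(y) + 4*sin(y)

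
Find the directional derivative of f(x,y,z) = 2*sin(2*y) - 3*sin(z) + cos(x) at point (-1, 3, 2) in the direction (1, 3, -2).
sqrt(14)*(6*cos(2) + sin(1) + 12*cos(6))/14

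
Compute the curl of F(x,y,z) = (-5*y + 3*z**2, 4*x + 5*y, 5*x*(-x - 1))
(0, 10*x + 6*z + 5, 9)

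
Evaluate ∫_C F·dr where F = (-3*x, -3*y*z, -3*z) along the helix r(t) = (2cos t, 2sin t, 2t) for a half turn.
6*pi*(1 - pi)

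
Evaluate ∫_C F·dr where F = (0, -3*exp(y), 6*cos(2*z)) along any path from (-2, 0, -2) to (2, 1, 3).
-3*E + 3*sin(4) + 3*sin(6) + 3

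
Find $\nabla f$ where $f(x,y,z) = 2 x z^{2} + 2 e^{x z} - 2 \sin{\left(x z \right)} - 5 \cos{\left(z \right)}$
(2*z*(z + exp(x*z) - cos(x*z)), 0, 4*x*z + 2*x*exp(x*z) - 2*x*cos(x*z) + 5*sin(z))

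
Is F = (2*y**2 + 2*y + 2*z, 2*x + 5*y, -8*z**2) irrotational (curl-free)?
No, ∇×F = (0, 2, -4*y)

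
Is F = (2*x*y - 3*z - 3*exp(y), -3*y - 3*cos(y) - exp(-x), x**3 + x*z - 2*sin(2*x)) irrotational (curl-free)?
No, ∇×F = (0, -3*x**2 - z + 4*cos(2*x) - 3, -2*x + 3*exp(y) + exp(-x))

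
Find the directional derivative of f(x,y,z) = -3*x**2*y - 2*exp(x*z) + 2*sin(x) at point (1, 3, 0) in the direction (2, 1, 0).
sqrt(5)*(-39 + 4*cos(1))/5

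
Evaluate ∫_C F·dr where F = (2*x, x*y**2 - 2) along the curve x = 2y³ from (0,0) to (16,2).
820/3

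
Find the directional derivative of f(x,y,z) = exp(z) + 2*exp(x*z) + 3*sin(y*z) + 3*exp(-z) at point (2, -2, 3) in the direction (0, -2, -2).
sqrt(2)*(-4*exp(9) - exp(6) - 3*exp(3)*cos(6) + 3)*exp(-3)/2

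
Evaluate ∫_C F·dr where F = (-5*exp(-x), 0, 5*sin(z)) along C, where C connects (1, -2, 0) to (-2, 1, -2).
-5*exp(-1) - 5*cos(2) + 5 + 5*exp(2)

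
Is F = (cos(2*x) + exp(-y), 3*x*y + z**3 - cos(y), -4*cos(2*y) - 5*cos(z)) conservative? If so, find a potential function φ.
No, ∇×F = (-3*z**2 + 8*sin(2*y), 0, 3*y + exp(-y)) ≠ 0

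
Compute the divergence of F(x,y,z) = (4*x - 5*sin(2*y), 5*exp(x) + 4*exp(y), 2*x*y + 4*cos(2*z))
4*exp(y) - 8*sin(2*z) + 4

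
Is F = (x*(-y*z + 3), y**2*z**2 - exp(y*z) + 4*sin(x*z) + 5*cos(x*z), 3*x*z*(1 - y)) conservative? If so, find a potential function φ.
No, ∇×F = (-3*x*z + 5*x*sin(x*z) - 4*x*cos(x*z) - 2*y**2*z + y*exp(y*z), -x*y + 3*z*(y - 1), z*(x - 5*sin(x*z) + 4*cos(x*z))) ≠ 0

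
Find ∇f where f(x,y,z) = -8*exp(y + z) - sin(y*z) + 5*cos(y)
(0, -z*cos(y*z) - 8*exp(y + z) - 5*sin(y), -y*cos(y*z) - 8*exp(y + z))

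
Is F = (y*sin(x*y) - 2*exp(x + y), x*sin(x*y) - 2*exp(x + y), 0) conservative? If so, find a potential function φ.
Yes, F is conservative. φ = -2*exp(x + y) - cos(x*y)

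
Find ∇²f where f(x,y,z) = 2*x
0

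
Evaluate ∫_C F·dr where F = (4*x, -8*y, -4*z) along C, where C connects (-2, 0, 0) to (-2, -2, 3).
-34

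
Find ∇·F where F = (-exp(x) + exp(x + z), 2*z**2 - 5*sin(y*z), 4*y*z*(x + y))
4*y*(x + y) - 5*z*cos(y*z) - exp(x) + exp(x + z)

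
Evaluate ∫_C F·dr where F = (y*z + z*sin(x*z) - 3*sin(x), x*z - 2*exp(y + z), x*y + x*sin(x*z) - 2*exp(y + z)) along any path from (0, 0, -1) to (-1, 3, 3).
-2*exp(6) - 11 + 2*exp(-1) - cos(3) + 3*cos(1)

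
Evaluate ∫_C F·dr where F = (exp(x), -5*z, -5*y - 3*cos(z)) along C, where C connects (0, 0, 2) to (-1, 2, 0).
-1 + exp(-1) + 3*sin(2)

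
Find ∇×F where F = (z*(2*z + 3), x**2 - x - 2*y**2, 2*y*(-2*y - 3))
(-8*y - 6, 4*z + 3, 2*x - 1)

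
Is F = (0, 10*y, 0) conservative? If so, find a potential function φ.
Yes, F is conservative. φ = 5*y**2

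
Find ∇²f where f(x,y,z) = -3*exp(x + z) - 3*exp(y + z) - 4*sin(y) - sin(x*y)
x**2*sin(x*y) + y**2*sin(x*y) - 6*exp(x + z) - 6*exp(y + z) + 4*sin(y)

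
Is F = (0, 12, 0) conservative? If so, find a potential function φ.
Yes, F is conservative. φ = 12*y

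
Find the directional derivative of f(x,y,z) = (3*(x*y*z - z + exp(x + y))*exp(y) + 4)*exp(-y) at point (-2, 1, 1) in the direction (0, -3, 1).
3*sqrt(10)*(1 + 3*E)*exp(-1)/10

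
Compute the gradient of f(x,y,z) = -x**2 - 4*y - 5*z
(-2*x, -4, -5)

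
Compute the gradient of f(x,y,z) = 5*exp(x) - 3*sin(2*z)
(5*exp(x), 0, -6*cos(2*z))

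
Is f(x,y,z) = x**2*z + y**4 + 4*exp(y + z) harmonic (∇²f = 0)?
No, ∇²f = 12*y**2 + 2*z + 8*exp(y + z)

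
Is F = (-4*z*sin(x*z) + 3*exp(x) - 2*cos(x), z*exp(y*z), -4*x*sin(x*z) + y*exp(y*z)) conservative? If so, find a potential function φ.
Yes, F is conservative. φ = 3*exp(x) + exp(y*z) - 2*sin(x) + 4*cos(x*z)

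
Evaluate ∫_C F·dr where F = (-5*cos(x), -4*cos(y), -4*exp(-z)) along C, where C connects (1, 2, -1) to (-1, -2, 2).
-4*E + 4*exp(-2) + 8*sin(2) + 10*sin(1)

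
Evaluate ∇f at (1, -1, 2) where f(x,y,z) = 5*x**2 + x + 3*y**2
(11, -6, 0)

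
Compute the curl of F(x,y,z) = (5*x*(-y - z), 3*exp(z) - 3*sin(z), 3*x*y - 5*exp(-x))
(3*x - 3*exp(z) + 3*cos(z), -5*x - 3*y - 5*exp(-x), 5*x)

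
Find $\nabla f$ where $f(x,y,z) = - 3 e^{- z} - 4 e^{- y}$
(0, 4*exp(-y), 3*exp(-z))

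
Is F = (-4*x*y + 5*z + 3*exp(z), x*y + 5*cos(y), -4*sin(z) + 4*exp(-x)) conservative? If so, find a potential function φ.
No, ∇×F = (0, 3*exp(z) + 5 + 4*exp(-x), 4*x + y) ≠ 0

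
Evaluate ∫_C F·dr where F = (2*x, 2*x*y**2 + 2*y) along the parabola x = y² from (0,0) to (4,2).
164/5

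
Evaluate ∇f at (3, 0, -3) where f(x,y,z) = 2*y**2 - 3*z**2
(0, 0, 18)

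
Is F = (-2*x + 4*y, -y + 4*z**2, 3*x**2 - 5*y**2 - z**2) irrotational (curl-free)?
No, ∇×F = (-10*y - 8*z, -6*x, -4)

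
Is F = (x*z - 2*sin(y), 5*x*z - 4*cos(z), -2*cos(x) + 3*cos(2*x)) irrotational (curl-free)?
No, ∇×F = (-5*x - 4*sin(z), x - 2*sin(x) + 6*sin(2*x), 5*z + 2*cos(y))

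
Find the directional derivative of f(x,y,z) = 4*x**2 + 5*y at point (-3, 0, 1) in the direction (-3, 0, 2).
72*sqrt(13)/13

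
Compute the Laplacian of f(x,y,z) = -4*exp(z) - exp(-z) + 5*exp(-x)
-4*exp(z) - exp(-z) + 5*exp(-x)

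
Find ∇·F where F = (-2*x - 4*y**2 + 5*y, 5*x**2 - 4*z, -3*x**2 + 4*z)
2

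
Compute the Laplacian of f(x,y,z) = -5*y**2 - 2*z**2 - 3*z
-14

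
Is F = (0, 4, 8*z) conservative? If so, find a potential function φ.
Yes, F is conservative. φ = 4*y + 4*z**2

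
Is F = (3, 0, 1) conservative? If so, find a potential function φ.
Yes, F is conservative. φ = 3*x + z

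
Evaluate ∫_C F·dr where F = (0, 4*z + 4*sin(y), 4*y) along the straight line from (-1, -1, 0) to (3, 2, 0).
-4*cos(2) + 4*cos(1)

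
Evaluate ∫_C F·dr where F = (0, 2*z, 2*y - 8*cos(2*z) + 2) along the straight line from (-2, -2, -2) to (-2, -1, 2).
-4 - 8*sin(4)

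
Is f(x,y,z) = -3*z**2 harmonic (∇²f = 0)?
No, ∇²f = -6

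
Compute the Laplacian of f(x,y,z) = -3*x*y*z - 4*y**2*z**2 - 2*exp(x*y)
-2*x**2*exp(x*y) - 2*y**2*exp(x*y) - 8*y**2 - 8*z**2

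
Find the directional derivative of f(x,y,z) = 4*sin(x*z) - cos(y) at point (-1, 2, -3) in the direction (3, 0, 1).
-4*sqrt(10)*cos(3)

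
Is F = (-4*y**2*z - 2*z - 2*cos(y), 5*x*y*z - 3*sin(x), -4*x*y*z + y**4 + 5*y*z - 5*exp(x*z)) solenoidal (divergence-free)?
No, ∇·F = -4*x*y + 5*x*z - 5*x*exp(x*z) + 5*y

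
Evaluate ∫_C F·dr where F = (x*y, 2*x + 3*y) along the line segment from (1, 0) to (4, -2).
-13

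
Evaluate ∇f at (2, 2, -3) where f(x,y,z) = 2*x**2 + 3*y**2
(8, 12, 0)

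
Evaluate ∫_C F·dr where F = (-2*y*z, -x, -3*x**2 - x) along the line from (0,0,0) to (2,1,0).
-1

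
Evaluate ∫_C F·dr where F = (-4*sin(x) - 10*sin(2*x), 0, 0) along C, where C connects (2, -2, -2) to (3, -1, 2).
4*cos(3) - 4*cos(2) - 5*cos(4) + 5*cos(6)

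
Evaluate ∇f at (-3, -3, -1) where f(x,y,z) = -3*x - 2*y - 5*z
(-3, -2, -5)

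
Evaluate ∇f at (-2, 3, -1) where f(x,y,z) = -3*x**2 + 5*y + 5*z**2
(12, 5, -10)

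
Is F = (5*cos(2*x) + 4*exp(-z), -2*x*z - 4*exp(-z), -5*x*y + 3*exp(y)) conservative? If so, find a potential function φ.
No, ∇×F = (-3*x + 3*exp(y) - 4*exp(-z), 5*y - 4*exp(-z), -2*z) ≠ 0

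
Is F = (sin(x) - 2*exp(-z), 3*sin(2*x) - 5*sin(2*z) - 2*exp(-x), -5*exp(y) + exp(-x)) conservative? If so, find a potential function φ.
No, ∇×F = (-5*exp(y) + 10*cos(2*z), 2*exp(-z) + exp(-x), 6*cos(2*x) + 2*exp(-x)) ≠ 0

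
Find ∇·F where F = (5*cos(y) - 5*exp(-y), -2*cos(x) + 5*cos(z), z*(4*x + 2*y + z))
4*x + 2*y + 2*z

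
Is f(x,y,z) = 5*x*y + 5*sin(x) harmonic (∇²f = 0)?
No, ∇²f = -5*sin(x)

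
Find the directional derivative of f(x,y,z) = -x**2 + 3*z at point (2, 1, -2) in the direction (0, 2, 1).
3*sqrt(5)/5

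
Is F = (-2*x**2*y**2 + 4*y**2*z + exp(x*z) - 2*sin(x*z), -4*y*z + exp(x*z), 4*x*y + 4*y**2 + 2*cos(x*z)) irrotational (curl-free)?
No, ∇×F = (-x*exp(x*z) + 4*x + 12*y, x*exp(x*z) - 2*x*cos(x*z) + 4*y**2 - 4*y + 2*z*sin(x*z), 4*x**2*y - 8*y*z + z*exp(x*z))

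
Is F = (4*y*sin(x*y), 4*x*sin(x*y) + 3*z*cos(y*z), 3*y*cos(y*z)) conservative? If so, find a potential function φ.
Yes, F is conservative. φ = 3*sin(y*z) - 4*cos(x*y)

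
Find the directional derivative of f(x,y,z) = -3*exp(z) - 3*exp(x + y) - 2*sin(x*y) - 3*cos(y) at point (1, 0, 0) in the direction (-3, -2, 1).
sqrt(14)*(1 + 15*E)/14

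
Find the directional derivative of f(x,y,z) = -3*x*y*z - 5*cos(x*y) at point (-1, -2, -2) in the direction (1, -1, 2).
-sqrt(6)*(5*sin(2) + 18)/6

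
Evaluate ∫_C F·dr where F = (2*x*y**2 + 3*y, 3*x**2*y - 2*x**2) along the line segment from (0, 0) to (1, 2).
20/3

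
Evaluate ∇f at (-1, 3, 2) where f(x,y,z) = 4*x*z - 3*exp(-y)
(8, 3*exp(-3), -4)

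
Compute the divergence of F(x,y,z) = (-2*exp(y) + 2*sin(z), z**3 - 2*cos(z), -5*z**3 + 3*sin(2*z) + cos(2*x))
-15*z**2 + 6*cos(2*z)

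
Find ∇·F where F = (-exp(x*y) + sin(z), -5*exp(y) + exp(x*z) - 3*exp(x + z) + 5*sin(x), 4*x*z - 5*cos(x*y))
4*x - y*exp(x*y) - 5*exp(y)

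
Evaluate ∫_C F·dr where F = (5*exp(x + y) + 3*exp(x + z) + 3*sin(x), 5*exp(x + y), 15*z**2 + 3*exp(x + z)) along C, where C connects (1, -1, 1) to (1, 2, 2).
-3*exp(2) + 30 + 8*exp(3)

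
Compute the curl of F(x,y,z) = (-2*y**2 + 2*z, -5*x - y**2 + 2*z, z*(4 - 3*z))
(-2, 2, 4*y - 5)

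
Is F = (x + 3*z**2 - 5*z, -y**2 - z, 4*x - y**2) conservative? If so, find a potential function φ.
No, ∇×F = (1 - 2*y, 6*z - 9, 0) ≠ 0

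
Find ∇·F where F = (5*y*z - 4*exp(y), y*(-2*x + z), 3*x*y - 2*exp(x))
-2*x + z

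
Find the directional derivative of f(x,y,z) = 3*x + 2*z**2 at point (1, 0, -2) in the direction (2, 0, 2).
-5*sqrt(2)/2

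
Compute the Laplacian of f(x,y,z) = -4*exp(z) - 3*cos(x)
-4*exp(z) + 3*cos(x)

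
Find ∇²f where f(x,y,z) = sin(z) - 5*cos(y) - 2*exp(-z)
-sin(z) + 5*cos(y) - 2*exp(-z)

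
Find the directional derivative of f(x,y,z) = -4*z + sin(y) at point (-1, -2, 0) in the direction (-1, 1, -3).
sqrt(11)*(cos(2) + 12)/11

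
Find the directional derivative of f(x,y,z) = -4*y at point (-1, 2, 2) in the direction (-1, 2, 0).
-8*sqrt(5)/5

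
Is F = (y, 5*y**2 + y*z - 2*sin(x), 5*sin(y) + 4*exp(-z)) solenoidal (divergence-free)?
No, ∇·F = 10*y + z - 4*exp(-z)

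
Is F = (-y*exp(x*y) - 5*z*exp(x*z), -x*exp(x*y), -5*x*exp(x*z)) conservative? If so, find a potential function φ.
Yes, F is conservative. φ = -exp(x*y) - 5*exp(x*z)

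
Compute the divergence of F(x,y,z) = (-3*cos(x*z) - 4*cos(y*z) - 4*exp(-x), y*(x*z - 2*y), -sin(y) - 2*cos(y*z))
x*z + 2*y*sin(y*z) - 4*y + 3*z*sin(x*z) + 4*exp(-x)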